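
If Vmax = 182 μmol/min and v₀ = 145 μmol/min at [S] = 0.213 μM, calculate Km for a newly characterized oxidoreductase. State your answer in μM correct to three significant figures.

0.0544 μM

v/Vmax = 145/182 = 0.7967 = [S]/(Km+[S]).
So Km + [S] = [S]/0.7967 = 0.2674 μM, giving Km = 0.2674 − 0.213 = 0.0544 μM.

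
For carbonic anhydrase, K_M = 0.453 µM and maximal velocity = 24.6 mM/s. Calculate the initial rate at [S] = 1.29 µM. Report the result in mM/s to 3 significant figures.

18.2 mM/s

[S]/(Km+[S]) = 1.29/1.743 = 0.7401, the fractional saturation.
v = 0.7401 × Vmax = 0.7401 × 24.6 = 18.2 mM/s.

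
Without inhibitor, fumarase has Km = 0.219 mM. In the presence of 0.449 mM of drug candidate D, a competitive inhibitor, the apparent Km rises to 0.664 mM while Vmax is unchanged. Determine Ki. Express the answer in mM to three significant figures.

0.221 mM

Competitive: Km,app = α·Km with α = 1 + [I]/Ki.
α = Km,app/Km = 0.664/0.219 = 3.032.
Since α = 1 + [I]/Ki, [I]/Ki = 3.032 − 1 = 2.032 and Ki = 0.449/2.032 = 0.221 mM.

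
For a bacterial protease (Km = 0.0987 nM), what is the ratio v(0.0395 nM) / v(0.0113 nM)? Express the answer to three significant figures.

2.78

The fractional saturations are [S]/(Km+[S]) = 0.0113/0.1100 = 0.1027 and 0.0395/0.1382 = 0.2858.
v₂/v₁ is just their ratio: 0.2858/0.1027 = 2.78.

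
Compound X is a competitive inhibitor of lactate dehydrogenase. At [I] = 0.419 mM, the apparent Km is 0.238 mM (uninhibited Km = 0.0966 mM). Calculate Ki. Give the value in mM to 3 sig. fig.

Competitive: Km,app = α·Km with α = 1 + [I]/Ki.
α = Km,app/Km = 0.238/0.0966 = 2.464.
Since α = 1 + [I]/Ki, [I]/Ki = 2.464 − 1 = 1.464 and Ki = 0.419/1.464 = 0.286 mM.

0.286 mM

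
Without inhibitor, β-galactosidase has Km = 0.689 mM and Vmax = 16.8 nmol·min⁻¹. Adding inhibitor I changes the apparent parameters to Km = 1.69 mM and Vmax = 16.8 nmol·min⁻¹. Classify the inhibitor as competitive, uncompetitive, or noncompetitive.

Km increases (0.689 → 1.69 mM) while Vmax is unchanged — the hallmark of competitive inhibition.

competitive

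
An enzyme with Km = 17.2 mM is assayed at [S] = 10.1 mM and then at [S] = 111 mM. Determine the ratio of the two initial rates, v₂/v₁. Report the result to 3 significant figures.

2.34

The fractional saturations are [S]/(Km+[S]) = 10.1/27.30 = 0.3700 and 111/128.2 = 0.8658.
v₂/v₁ is just their ratio: 0.8658/0.3700 = 2.34.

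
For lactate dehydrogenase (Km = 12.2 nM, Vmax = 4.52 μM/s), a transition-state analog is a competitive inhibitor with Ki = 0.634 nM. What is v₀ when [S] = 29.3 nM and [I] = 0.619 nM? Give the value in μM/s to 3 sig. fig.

2.48 μM/s

α = 1 + [I]/Ki = 1 + 0.619/0.634 = 1.976.
For a competitive inhibitor, Vmax is unchanged and the apparent Km becomes α·Km: Km,app = 24.1 nM, Vmax,app = 4.52 μM/s.
v = Vmax,app·[S]/(Km,app + [S]) = 4.52 × 29.3/(24.1 + 29.3) = 2.48 μM/s.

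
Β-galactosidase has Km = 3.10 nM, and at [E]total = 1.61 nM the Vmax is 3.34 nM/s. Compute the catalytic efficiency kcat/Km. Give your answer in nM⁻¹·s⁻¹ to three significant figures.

kcat = Vmax/[E]total = 3.34/1.61 = 2.07 s⁻¹.
kcat/Km = 2.07/3.10 = 0.669 nM⁻¹·s⁻¹.

0.669 nM⁻¹·s⁻¹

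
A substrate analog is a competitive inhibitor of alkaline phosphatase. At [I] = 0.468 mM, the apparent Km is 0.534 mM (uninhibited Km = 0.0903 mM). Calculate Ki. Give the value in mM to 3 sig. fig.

Competitive: Km,app = α·Km with α = 1 + [I]/Ki.
α = Km,app/Km = 0.534/0.0903 = 5.914.
Ki = [I]/(α − 1) = 0.468/4.914 = 0.0952 mM.

0.0952 mM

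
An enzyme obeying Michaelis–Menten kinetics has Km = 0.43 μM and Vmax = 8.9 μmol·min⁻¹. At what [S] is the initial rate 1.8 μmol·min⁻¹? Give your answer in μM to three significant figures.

The required fractional saturation is v/Vmax = 1.8/8.9 = 0.2022.
Then [S]/(Km+[S]) = 0.2022 ⇒ [S] = 0.43 × 0.2022/(1 − 0.2022) = 0.109 μM.

0.109 μM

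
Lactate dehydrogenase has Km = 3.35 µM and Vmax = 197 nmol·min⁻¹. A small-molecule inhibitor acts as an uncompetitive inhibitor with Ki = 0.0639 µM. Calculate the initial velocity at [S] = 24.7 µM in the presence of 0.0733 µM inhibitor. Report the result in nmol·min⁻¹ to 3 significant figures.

With α = 1 + [I]/Ki = 1 + 0.0733/0.0639 = 2.147, the uncompetitive rate law is v = (Vmax/α)·[S] / (Km/α + [S]).
v = (197/2.147)×24.7 / (3.35/2.147 + 24.7) = 2266/26.26 = 86.3 nmol·min⁻¹.

86.3 nmol·min⁻¹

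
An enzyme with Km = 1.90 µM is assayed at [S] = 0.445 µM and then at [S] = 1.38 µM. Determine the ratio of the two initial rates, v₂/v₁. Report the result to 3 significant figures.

2.22

The fractional saturations are [S]/(Km+[S]) = 0.445/2.345 = 0.1898 and 1.38/3.280 = 0.4207.
v₂/v₁ is just their ratio: 0.4207/0.1898 = 2.22.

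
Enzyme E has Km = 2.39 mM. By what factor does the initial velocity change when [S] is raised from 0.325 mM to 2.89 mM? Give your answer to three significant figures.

4.57

Since Vmax cancels, v₂/v₁ = [S]₂(Km+[S]₁) / [S]₁(Km+[S]₂).
= 2.89×(2.39+0.325) / (0.325×(2.39+2.89)) = 7.846/1.716 = 4.57.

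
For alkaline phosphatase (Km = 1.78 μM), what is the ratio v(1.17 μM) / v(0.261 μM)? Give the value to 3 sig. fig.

The fractional saturations are [S]/(Km+[S]) = 0.261/2.041 = 0.1279 and 1.17/2.950 = 0.3966.
v₂/v₁ is just their ratio: 0.3966/0.1279 = 3.10.

3.10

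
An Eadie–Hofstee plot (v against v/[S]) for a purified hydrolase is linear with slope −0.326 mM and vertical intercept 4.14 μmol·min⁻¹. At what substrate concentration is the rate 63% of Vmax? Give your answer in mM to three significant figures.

The Eadie–Hofstee slope gives Km = 0.326 mM (slope = −Km).
v/Vmax = [S]/(Km+[S]) = 0.63 ⇒ [S] = Km·0.63/(1−0.63) = 0.326 × 1.703 = 0.555 mM.

0.555 mM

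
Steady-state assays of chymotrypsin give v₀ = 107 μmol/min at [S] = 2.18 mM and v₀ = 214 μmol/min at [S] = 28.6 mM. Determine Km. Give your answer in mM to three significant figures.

2.57 mM

From v = Vmax[S]/(Km+[S]), each point gives Vmax = v(Km+[S])/[S].
Equating: 107(Km+2.18)/2.18 = 214(Km+28.6)/28.6.
49.08·Km + 107 = 7.483·Km + 214, so (49.08 − 7.483)·Km = 214 − 107.
Km = 107.0/41.60 = 2.57 mM; then Vmax = 107(2.57+2.18)/2.18 = 233 μmol/min.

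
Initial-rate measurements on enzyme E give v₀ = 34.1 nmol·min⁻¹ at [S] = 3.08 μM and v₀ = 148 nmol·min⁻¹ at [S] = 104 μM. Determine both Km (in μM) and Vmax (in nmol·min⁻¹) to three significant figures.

Km = 11.8 μM; Vmax = 165 nmol·min⁻¹

In reciprocal form, 1/v = (Km/Vmax)·(1/[S]) + 1/Vmax. The two points give (1/[S], 1/v) = (0.3247, 0.02933) and (0.009615, 0.006757).
Slope = (0.02933 − 0.006757)/(0.3247 − 0.009615) = 0.07163; intercept = 0.02933 − 0.07163×0.3247 = 0.006068.
Vmax = 1/intercept = 165 nmol·min⁻¹; Km = slope × Vmax = 0.07163 × 165 = 11.8 μM.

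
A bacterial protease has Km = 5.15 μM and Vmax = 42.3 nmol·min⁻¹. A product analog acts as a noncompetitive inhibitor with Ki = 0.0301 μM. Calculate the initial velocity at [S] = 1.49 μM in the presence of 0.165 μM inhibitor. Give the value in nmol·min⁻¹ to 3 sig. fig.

1.46 nmol·min⁻¹

With α = 1 + [I]/Ki = 1 + 0.165/0.0301 = 6.482, the noncompetitive rate law is v = (Vmax/α)·[S] / (Km + [S]).
v = (42.3/6.482)×1.49 / (5.15 + 1.49) = 9.724/6.640 = 1.46 nmol·min⁻¹.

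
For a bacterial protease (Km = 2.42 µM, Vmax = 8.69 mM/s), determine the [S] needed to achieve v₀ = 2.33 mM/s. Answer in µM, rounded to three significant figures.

0.887 µM

Rearranging v = Vmax[S]/(Km+[S]) gives [S] = Km·v/(Vmax − v).
[S] = 2.42 × 2.33 / (8.69 − 2.33) = 5.639/6.360 = 0.887 µM.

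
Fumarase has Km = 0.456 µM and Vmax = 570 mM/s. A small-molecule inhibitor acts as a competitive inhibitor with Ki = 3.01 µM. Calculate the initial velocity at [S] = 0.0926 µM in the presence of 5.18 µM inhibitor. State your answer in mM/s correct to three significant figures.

α = 1 + [I]/Ki = 1 + 5.18/3.01 = 2.721.
For a competitive inhibitor, Vmax is unchanged and the apparent Km becomes α·Km: Km,app = 1.24 µM, Vmax,app = 570 mM/s.
v = Vmax,app·[S]/(Km,app + [S]) = 570 × 0.0926/(1.24 + 0.0926) = 39.6 mM/s.

39.6 mM/s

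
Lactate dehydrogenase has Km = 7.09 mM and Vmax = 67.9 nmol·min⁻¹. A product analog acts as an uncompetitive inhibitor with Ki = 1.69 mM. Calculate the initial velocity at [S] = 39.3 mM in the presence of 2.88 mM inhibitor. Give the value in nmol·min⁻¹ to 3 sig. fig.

α = 1 + [I]/Ki = 1 + 2.88/1.69 = 2.704.
For an uncompetitive inhibitor, both parameters are divided by α, giving Vmax/α and Km/α: Km,app = 2.62 mM, Vmax,app = 25.1 nmol·min⁻¹.
v = Vmax,app·[S]/(Km,app + [S]) = 25.1 × 39.3/(2.62 + 39.3) = 23.5 nmol·min⁻¹.

23.5 nmol·min⁻¹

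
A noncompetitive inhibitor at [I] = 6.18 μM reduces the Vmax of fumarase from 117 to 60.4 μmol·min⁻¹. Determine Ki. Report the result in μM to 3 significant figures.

6.59 μM

Noncompetitive: Vmax,app = Vmax/α with α = 1 + [I]/Ki.
α = Vmax/Vmax,app = 117/60.4 = 1.937.
Ki = [I]/(α − 1) = 6.18/0.9371 = 6.59 μM.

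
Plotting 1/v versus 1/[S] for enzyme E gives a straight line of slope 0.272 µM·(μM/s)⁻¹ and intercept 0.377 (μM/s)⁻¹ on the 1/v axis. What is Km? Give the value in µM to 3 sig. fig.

y-intercept = 1/Vmax ⇒ Vmax = 2.65 μM/s; slope = Km/Vmax ⇒ Km = slope × Vmax.
Km = 0.272 × 2.65 = 0.721 µM.

0.721 µM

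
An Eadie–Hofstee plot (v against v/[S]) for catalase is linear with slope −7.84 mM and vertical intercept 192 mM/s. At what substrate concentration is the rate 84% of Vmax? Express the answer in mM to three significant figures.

41.2 mM

The Eadie–Hofstee slope gives Km = 7.84 mM (slope = −Km).
v/Vmax = [S]/(Km+[S]) = 0.84 ⇒ [S] = Km·0.84/(1−0.84) = 7.84 × 5.250 = 41.2 mM.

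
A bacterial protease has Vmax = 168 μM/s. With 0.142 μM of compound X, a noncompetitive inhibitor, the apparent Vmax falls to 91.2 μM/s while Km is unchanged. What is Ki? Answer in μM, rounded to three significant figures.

Noncompetitive: Vmax,app = Vmax/α with α = 1 + [I]/Ki.
α = Vmax/Vmax,app = 168/91.2 = 1.842.
Since α = 1 + [I]/Ki, [I]/Ki = 1.842 − 1 = 0.8421 and Ki = 0.142/0.8421 = 0.169 μM.

0.169 μM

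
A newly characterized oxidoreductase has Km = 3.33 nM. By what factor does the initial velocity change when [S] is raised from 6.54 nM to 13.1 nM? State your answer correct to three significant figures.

1.20

Since Vmax cancels, v₂/v₁ = [S]₂(Km+[S]₁) / [S]₁(Km+[S]₂).
= 13.1×(3.33+6.54) / (6.54×(3.33+13.1)) = 129.3/107.5 = 1.20.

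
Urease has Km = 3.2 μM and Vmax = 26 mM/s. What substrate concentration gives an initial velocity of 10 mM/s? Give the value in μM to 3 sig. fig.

2.00 μM

The required fractional saturation is v/Vmax = 10/26 = 0.3846.
Then [S]/(Km+[S]) = 0.3846 ⇒ [S] = 3.2 × 0.3846/(1 − 0.3846) = 2.00 μM.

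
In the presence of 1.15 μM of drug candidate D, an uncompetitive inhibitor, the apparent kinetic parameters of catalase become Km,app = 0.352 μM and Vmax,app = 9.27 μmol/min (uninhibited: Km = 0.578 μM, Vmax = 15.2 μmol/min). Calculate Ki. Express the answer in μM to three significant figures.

Uncompetitive: Vmax,app = Vmax/α (and Km,app = Km/α) with α = 1 + [I]/Ki.
α = Vmax/Vmax,app = 15.2/9.27 = 1.640.
Since α = 1 + [I]/Ki, [I]/Ki = 1.640 − 1 = 0.6397 and Ki = 1.15/0.6397 = 1.80 μM.

1.80 μM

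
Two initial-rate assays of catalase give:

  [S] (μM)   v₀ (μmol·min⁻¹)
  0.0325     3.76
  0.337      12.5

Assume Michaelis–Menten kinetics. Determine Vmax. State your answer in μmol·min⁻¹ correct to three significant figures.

16.6 μmol·min⁻¹

From v = Vmax[S]/(Km+[S]), each point gives Vmax = v(Km+[S])/[S].
Equating: 3.76(Km+0.0325)/0.0325 = 12.5(Km+0.337)/0.337.
115.7·Km + 3.76 = 37.09·Km + 12.5, so (115.7 − 37.09)·Km = 12.5 − 3.76.
Km = 8.740/78.60 = 0.111 μM; then Vmax = 3.76(0.111+0.0325)/0.0325 = 16.6 μmol·min⁻¹.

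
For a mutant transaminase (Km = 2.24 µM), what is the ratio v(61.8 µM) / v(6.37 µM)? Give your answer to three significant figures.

The fractional saturations are [S]/(Km+[S]) = 6.37/8.610 = 0.7398 and 61.8/64.04 = 0.9650.
v₂/v₁ is just their ratio: 0.9650/0.7398 = 1.30.

1.30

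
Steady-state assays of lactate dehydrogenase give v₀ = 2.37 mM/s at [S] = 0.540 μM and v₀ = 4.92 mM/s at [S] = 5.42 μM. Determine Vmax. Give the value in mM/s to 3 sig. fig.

In reciprocal form, 1/v = (Km/Vmax)·(1/[S]) + 1/Vmax. The two points give (1/[S], 1/v) = (1.852, 0.4219) and (0.1845, 0.2033).
Slope = (0.4219 − 0.2033)/(1.852 − 0.1845) = 0.1312; intercept = 0.4219 − 0.1312×1.852 = 0.1791.
Vmax = 1/intercept = 5.58 mM/s; Km = slope × Vmax = 0.1312 × 5.58 = 0.733 μM.

5.58 mM/s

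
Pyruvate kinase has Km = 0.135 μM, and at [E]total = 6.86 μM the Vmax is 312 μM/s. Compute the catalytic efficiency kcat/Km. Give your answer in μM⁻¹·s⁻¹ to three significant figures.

337 μM⁻¹·s⁻¹

kcat = Vmax/[E]total = 312/6.86 = 45.5 s⁻¹.
kcat/Km = 45.5/0.135 = 337 μM⁻¹·s⁻¹.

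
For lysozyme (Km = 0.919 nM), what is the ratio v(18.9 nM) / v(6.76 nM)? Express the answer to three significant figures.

1.08

The fractional saturations are [S]/(Km+[S]) = 6.76/7.679 = 0.8803 and 18.9/19.82 = 0.9536.
v₂/v₁ is just their ratio: 0.9536/0.8803 = 1.08.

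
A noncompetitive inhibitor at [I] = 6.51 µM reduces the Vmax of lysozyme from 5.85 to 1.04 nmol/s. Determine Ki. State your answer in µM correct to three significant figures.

Noncompetitive: Vmax,app = Vmax/α with α = 1 + [I]/Ki.
α = Vmax/Vmax,app = 5.85/1.04 = 5.625.
Since α = 1 + [I]/Ki, [I]/Ki = 5.625 − 1 = 4.625 and Ki = 6.51/4.625 = 1.41 µM.

1.41 µM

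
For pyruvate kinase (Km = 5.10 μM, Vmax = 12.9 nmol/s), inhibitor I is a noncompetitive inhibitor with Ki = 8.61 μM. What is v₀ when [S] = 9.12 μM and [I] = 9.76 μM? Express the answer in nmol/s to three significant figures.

3.88 nmol/s

α = 1 + [I]/Ki = 1 + 9.76/8.61 = 2.134.
For a noncompetitive inhibitor, Vmax is reduced to Vmax/α while Km is unchanged: Km,app = 5.10 μM, Vmax,app = 6.05 nmol/s.
v = Vmax,app·[S]/(Km,app + [S]) = 6.05 × 9.12/(5.10 + 9.12) = 3.88 nmol/s.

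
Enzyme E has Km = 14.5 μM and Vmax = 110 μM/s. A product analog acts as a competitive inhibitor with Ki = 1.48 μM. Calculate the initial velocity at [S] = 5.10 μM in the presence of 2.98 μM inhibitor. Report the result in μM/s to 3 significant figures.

11.5 μM/s

α = 1 + [I]/Ki = 1 + 2.98/1.48 = 3.014.
For a competitive inhibitor, Vmax is unchanged and the apparent Km becomes α·Km: Km,app = 43.7 μM, Vmax,app = 110 μM/s.
v = Vmax,app·[S]/(Km,app + [S]) = 110 × 5.10/(43.7 + 5.10) = 11.5 μM/s.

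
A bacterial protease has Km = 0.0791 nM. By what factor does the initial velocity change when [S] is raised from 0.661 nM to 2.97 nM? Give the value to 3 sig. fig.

1.09

Since Vmax cancels, v₂/v₁ = [S]₂(Km+[S]₁) / [S]₁(Km+[S]₂).
= 2.97×(0.0791+0.661) / (0.661×(0.0791+2.97)) = 2.198/2.015 = 1.09.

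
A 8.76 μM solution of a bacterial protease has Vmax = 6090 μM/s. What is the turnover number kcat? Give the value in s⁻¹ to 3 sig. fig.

695 s⁻¹

kcat = Vmax/[E]total = 6090 μM/s / 8.76 μM = 695 s⁻¹.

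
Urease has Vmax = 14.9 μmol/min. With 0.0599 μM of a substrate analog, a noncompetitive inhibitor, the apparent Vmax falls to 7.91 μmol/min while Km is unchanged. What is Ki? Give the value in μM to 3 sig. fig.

0.0678 μM

Noncompetitive: Vmax,app = Vmax/α with α = 1 + [I]/Ki.
α = Vmax/Vmax,app = 14.9/7.91 = 1.884.
Ki = [I]/(α − 1) = 0.0599/0.8837 = 0.0678 μM.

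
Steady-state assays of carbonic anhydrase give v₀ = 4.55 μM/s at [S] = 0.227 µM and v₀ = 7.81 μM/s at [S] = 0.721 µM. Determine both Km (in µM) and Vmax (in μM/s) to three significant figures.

In reciprocal form, 1/v = (Km/Vmax)·(1/[S]) + 1/Vmax. The two points give (1/[S], 1/v) = (4.405, 0.2198) and (1.387, 0.1280).
Slope = (0.2198 − 0.1280)/(4.405 − 1.387) = 0.03039; intercept = 0.2198 − 0.03039×4.405 = 0.08589.
Vmax = 1/intercept = 11.6 μM/s; Km = slope × Vmax = 0.03039 × 11.6 = 0.354 µM.

Km = 0.354 µM; Vmax = 11.6 μM/s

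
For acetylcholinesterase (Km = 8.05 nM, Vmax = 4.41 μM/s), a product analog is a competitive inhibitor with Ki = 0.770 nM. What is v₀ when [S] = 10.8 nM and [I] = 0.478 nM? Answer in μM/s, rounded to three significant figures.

2.00 μM/s

With α = 1 + [I]/Ki = 1 + 0.478/0.770 = 1.621, the competitive rate law is v = Vmax[S] / (αKm + [S]).
v = 4.41×10.8 / (1.621×8.05 + 10.8) = 47.63/23.85 = 2.00 μM/s.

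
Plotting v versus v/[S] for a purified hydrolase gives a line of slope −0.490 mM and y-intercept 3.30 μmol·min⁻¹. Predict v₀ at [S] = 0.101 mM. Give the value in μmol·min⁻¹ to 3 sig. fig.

0.564 μmol·min⁻¹

In the Eadie–Hofstee form v = Vmax − Km·(v/[S]), the slope is −Km and the intercept is Vmax, so Km = 0.490 mM and Vmax = 3.30 μmol·min⁻¹.
v = 3.30 × 0.101/(0.490 + 0.101) = 0.564 μmol·min⁻¹.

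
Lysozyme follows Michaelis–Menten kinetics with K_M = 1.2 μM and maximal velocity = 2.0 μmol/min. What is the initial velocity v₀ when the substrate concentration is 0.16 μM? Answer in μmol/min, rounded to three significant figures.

0.235 μmol/min

v = Vmax·[S]/(Km + [S]) = 2.0 × 0.16 / (1.2 + 0.16)
  = 0.3200 / 1.360 = 0.235 μmol/min.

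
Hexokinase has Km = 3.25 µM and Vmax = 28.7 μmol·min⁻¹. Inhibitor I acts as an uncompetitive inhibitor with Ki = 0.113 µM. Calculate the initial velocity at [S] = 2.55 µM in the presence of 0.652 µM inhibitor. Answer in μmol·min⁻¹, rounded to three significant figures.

α = 1 + [I]/Ki = 1 + 0.652/0.113 = 6.770.
For an uncompetitive inhibitor, both parameters are divided by α, giving Vmax/α and Km/α: Km,app = 0.480 µM, Vmax,app = 4.24 μmol·min⁻¹.
v = Vmax,app·[S]/(Km,app + [S]) = 4.24 × 2.55/(0.480 + 2.55) = 3.57 μmol·min⁻¹.

3.57 μmol·min⁻¹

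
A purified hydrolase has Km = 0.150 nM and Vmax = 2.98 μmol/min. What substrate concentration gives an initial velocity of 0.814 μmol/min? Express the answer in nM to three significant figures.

0.0564 nM

The required fractional saturation is v/Vmax = 0.814/2.98 = 0.2732.
Then [S]/(Km+[S]) = 0.2732 ⇒ [S] = 0.150 × 0.2732/(1 − 0.2732) = 0.0564 nM.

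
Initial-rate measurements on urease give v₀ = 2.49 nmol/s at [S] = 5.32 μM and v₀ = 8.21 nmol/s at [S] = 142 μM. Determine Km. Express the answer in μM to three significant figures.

From v = Vmax[S]/(Km+[S]), each point gives Vmax = v(Km+[S])/[S].
Equating: 2.49(Km+5.32)/5.32 = 8.21(Km+142)/142.
0.4680·Km + 2.49 = 0.05782·Km + 8.21, so (0.4680 − 0.05782)·Km = 8.21 − 2.49.
Km = 5.720/0.4102 = 13.9 μM; then Vmax = 2.49(13.9+5.32)/5.32 = 9.02 nmol/s.

13.9 μM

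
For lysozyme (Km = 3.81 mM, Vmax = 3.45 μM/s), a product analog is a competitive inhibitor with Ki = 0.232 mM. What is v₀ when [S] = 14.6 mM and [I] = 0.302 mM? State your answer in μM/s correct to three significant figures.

With α = 1 + [I]/Ki = 1 + 0.302/0.232 = 2.302, the competitive rate law is v = Vmax[S] / (αKm + [S]).
v = 3.45×14.6 / (2.302×3.81 + 14.6) = 50.37/23.37 = 2.16 μM/s.

2.16 μM/s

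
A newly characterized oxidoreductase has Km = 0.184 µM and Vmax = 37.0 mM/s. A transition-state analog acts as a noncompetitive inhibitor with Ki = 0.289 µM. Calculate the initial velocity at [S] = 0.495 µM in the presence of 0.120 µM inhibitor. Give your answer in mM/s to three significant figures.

α = 1 + [I]/Ki = 1 + 0.120/0.289 = 1.415.
For a noncompetitive inhibitor, Vmax is reduced to Vmax/α while Km is unchanged: Km,app = 0.184 µM, Vmax,app = 26.1 mM/s.
v = Vmax,app·[S]/(Km,app + [S]) = 26.1 × 0.495/(0.184 + 0.495) = 19.1 mM/s.

19.1 mM/s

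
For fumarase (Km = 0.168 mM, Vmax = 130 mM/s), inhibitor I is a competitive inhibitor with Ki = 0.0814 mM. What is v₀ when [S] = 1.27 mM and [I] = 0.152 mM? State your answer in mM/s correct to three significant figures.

With α = 1 + [I]/Ki = 1 + 0.152/0.0814 = 2.867, the competitive rate law is v = Vmax[S] / (αKm + [S]).
v = 130×1.27 / (2.867×0.168 + 1.27) = 165.1/1.752 = 94.3 mM/s.

94.3 mM/s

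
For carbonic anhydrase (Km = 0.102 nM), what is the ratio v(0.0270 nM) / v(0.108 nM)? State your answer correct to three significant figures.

The fractional saturations are [S]/(Km+[S]) = 0.108/0.2100 = 0.5143 and 0.0270/0.1290 = 0.2093.
v₂/v₁ is just their ratio: 0.2093/0.5143 = 0.407.

0.407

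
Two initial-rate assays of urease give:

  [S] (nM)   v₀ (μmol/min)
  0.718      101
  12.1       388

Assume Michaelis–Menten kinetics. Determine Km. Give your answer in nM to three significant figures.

2.64 nM

From v = Vmax[S]/(Km+[S]), each point gives Vmax = v(Km+[S])/[S].
Equating: 101(Km+0.718)/0.718 = 388(Km+12.1)/12.1.
140.7·Km + 101 = 32.07·Km + 388, so (140.7 − 32.07)·Km = 388 − 101.
Km = 287.0/108.6 = 2.64 nM; then Vmax = 101(2.64+0.718)/0.718 = 473 μmol/min.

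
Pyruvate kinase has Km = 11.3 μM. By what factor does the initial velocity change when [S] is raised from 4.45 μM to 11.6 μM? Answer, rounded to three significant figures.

1.79

Since Vmax cancels, v₂/v₁ = [S]₂(Km+[S]₁) / [S]₁(Km+[S]₂).
= 11.6×(11.3+4.45) / (4.45×(11.3+11.6)) = 182.7/101.9 = 1.79.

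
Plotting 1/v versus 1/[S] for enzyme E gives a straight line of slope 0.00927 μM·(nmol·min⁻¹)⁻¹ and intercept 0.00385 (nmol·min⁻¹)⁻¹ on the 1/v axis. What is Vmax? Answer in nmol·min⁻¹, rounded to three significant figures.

260 nmol·min⁻¹

The y-intercept of a Lineweaver–Burk plot equals 1/Vmax, so Vmax = 1/0.00385 = 260 nmol·min⁻¹.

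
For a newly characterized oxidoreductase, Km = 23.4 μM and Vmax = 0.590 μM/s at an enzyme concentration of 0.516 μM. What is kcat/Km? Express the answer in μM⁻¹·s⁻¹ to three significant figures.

kcat = Vmax/[E]total = 0.590/0.516 = 1.14 s⁻¹.
kcat/Km = 1.14/23.4 = 0.0489 μM⁻¹·s⁻¹.

0.0489 μM⁻¹·s⁻¹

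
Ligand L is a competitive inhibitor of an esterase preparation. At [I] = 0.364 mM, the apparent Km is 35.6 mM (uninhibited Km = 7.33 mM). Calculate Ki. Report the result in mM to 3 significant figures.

Competitive: Km,app = α·Km with α = 1 + [I]/Ki.
α = Km,app/Km = 35.6/7.33 = 4.857.
Ki = [I]/(α − 1) = 0.364/3.857 = 0.0944 mM.

0.0944 mM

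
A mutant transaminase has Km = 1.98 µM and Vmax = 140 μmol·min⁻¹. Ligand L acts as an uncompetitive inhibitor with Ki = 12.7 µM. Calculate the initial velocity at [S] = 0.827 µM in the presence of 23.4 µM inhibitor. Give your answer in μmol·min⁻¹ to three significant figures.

26.7 μmol·min⁻¹

With α = 1 + [I]/Ki = 1 + 23.4/12.7 = 2.843, the uncompetitive rate law is v = (Vmax/α)·[S] / (Km/α + [S]).
v = (140/2.843)×0.827 / (1.98/2.843 + 0.827) = 40.73/1.524 = 26.7 μmol·min⁻¹.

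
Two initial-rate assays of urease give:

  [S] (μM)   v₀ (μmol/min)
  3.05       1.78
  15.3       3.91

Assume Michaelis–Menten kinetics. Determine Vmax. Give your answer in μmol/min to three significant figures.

In reciprocal form, 1/v = (Km/Vmax)·(1/[S]) + 1/Vmax. The two points give (1/[S], 1/v) = (0.3279, 0.5618) and (0.06536, 0.2558).
Slope = (0.5618 − 0.2558)/(0.3279 − 0.06536) = 1.166; intercept = 0.5618 − 1.166×0.3279 = 0.1796.
Vmax = 1/intercept = 5.57 μmol/min; Km = slope × Vmax = 1.166 × 5.57 = 6.49 μM.

5.57 μmol/min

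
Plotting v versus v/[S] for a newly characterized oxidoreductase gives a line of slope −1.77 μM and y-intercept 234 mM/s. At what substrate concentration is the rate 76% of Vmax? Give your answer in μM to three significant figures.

5.60 μM

The Eadie–Hofstee slope gives Km = 1.77 μM (slope = −Km).
v/Vmax = [S]/(Km+[S]) = 0.76 ⇒ [S] = Km·0.76/(1−0.76) = 1.77 × 3.167 = 5.60 μM.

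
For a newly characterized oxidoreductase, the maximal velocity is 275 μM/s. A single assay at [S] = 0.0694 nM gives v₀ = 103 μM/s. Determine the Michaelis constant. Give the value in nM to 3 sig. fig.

v/Vmax = 103/275 = 0.3745 = [S]/(Km+[S]).
So Km + [S] = [S]/0.3745 = 0.1853 nM, giving Km = 0.1853 − 0.0694 = 0.116 nM.

0.116 nM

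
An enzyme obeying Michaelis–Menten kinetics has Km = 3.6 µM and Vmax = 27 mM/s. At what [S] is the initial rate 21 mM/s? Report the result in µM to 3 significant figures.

12.6 µM

Rearranging v = Vmax[S]/(Km+[S]) gives [S] = Km·v/(Vmax − v).
[S] = 3.6 × 21 / (27 − 21) = 75.60/6.000 = 12.6 µM.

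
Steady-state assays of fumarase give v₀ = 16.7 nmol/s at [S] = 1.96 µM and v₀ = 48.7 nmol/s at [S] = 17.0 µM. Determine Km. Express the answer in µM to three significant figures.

5.66 µM

From v = Vmax[S]/(Km+[S]), each point gives Vmax = v(Km+[S])/[S].
Equating: 16.7(Km+1.96)/1.96 = 48.7(Km+17.0)/17.0.
8.520·Km + 16.7 = 2.865·Km + 48.7, so (8.520 − 2.865)·Km = 48.7 − 16.7.
Km = 32.00/5.656 = 5.66 µM; then Vmax = 16.7(5.66+1.96)/1.96 = 64.9 nmol/s.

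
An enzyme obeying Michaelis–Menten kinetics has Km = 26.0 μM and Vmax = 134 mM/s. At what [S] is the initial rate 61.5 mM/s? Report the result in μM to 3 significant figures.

22.1 μM

The required fractional saturation is v/Vmax = 61.5/134 = 0.4590.
Then [S]/(Km+[S]) = 0.4590 ⇒ [S] = 26.0 × 0.4590/(1 − 0.4590) = 22.1 μM.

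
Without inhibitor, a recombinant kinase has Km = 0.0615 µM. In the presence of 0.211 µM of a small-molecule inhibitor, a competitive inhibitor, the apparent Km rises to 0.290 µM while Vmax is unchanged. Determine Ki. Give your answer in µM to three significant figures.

0.0568 µM

Competitive: Km,app = α·Km with α = 1 + [I]/Ki.
α = Km,app/Km = 0.290/0.0615 = 4.715.
Since α = 1 + [I]/Ki, [I]/Ki = 4.715 − 1 = 3.715 and Ki = 0.211/3.715 = 0.0568 µM.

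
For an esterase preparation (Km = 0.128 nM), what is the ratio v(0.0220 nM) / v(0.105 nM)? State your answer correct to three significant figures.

0.325

The fractional saturations are [S]/(Km+[S]) = 0.105/0.2330 = 0.4506 and 0.0220/0.1500 = 0.1467.
v₂/v₁ is just their ratio: 0.1467/0.4506 = 0.325.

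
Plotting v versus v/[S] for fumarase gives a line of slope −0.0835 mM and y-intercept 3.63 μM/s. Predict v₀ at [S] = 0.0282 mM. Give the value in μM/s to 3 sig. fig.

In the Eadie–Hofstee form v = Vmax − Km·(v/[S]), the slope is −Km and the intercept is Vmax, so Km = 0.0835 mM and Vmax = 3.63 μM/s.
v = 3.63 × 0.0282/(0.0835 + 0.0282) = 0.916 μM/s.

0.916 μM/s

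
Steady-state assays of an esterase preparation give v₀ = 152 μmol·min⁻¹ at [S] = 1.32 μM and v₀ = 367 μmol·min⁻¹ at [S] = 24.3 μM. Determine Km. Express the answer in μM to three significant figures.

2.15 μM

From v = Vmax[S]/(Km+[S]), each point gives Vmax = v(Km+[S])/[S].
Equating: 152(Km+1.32)/1.32 = 367(Km+24.3)/24.3.
115.2·Km + 152 = 15.10·Km + 367, so (115.2 − 15.10)·Km = 367 − 152.
Km = 215.0/100.0 = 2.15 μM; then Vmax = 152(2.15+1.32)/1.32 = 399 μmol·min⁻¹.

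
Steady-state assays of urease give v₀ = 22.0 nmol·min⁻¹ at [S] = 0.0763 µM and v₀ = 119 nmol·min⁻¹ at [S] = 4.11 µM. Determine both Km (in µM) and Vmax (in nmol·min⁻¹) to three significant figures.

From v = Vmax[S]/(Km+[S]), each point gives Vmax = v(Km+[S])/[S].
Equating: 22.0(Km+0.0763)/0.0763 = 119(Km+4.11)/4.11.
288.3·Km + 22.0 = 28.95·Km + 119, so (288.3 − 28.95)·Km = 119 − 22.0.
Km = 97.00/259.4 = 0.374 µM; then Vmax = 22.0(0.374+0.0763)/0.0763 = 130 nmol·min⁻¹.

Km = 0.374 µM; Vmax = 130 nmol·min⁻¹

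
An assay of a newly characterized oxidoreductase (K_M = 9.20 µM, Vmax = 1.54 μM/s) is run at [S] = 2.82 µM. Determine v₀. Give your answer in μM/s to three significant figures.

[S]/(Km+[S]) = 2.82/12.02 = 0.2346, the fractional saturation.
v = 0.2346 × Vmax = 0.2346 × 1.54 = 0.361 μM/s.

0.361 μM/s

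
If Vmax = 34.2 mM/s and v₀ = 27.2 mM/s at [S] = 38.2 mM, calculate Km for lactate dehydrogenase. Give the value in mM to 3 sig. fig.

From v = Vmax[S]/(Km+[S]), Km = [S](Vmax − v)/v.
Km = 38.2 × (34.2 − 27.2) / 27.2 = 267.4/27.2 = 9.83 mM.

9.83 mM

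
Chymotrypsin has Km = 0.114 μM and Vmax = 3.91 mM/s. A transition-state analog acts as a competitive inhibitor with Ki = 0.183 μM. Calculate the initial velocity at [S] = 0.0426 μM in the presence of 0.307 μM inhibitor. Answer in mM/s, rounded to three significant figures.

0.479 mM/s

α = 1 + [I]/Ki = 1 + 0.307/0.183 = 2.678.
For a competitive inhibitor, Vmax is unchanged and the apparent Km becomes α·Km: Km,app = 0.305 μM, Vmax,app = 3.91 mM/s.
v = Vmax,app·[S]/(Km,app + [S]) = 3.91 × 0.0426/(0.305 + 0.0426) = 0.479 mM/s.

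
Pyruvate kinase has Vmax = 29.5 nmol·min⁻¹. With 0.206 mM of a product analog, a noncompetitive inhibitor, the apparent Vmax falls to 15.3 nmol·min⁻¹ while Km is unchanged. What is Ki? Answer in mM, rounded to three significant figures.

0.222 mM

Noncompetitive: Vmax,app = Vmax/α with α = 1 + [I]/Ki.
α = Vmax/Vmax,app = 29.5/15.3 = 1.928.
Since α = 1 + [I]/Ki, [I]/Ki = 1.928 − 1 = 0.9281 and Ki = 0.206/0.9281 = 0.222 mM.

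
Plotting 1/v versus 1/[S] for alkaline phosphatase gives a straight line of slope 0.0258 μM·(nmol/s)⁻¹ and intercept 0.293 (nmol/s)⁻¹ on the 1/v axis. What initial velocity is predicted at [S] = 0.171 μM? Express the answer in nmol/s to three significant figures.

The y-intercept is 1/Vmax, so Vmax = 1/0.293 = 3.41 nmol/s.
The slope is Km/Vmax, so Km = 0.0258 × 3.41 = 0.0881 μM.
Then v = 3.41 × 0.171/(0.0881 + 0.171) = 2.25 nmol/s.

2.25 nmol/s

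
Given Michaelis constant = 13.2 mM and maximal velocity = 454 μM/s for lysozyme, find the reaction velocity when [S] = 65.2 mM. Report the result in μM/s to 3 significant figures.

v = Vmax·[S]/(Km + [S]) = 454 × 65.2 / (13.2 + 65.2)
  = 29600 / 78.40 = 378 μM/s.

378 μM/s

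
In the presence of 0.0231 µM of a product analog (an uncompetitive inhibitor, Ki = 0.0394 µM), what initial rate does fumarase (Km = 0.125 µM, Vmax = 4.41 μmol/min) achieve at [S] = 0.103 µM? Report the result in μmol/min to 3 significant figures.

With α = 1 + [I]/Ki = 1 + 0.0231/0.0394 = 1.586, the uncompetitive rate law is v = (Vmax/α)·[S] / (Km/α + [S]).
v = (4.41/1.586)×0.103 / (0.125/1.586 + 0.103) = 0.2863/0.1818 = 1.58 μmol/min.

1.58 μmol/min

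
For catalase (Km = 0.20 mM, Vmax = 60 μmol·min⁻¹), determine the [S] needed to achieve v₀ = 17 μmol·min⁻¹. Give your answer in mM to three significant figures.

Rearranging v = Vmax[S]/(Km+[S]) gives [S] = Km·v/(Vmax − v).
[S] = 0.20 × 17 / (60 − 17) = 3.400/43.00 = 0.0791 mM.

0.0791 mM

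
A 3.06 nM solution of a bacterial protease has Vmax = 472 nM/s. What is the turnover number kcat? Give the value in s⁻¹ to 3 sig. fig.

154 s⁻¹

kcat = Vmax/[E]total = 472 nM/s / 3.06 nM = 154 s⁻¹.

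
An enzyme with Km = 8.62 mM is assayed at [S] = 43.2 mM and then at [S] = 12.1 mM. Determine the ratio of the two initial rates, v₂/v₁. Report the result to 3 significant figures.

Since Vmax cancels, v₂/v₁ = [S]₂(Km+[S]₁) / [S]₁(Km+[S]₂).
= 12.1×(8.62+43.2) / (43.2×(8.62+12.1)) = 627.0/895.1 = 0.701.

0.701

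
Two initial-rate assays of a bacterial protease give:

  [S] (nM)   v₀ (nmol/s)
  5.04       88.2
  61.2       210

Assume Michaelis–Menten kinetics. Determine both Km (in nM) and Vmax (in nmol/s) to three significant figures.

Km = 8.66 nM; Vmax = 240 nmol/s

From v = Vmax[S]/(Km+[S]), each point gives Vmax = v(Km+[S])/[S].
Equating: 88.2(Km+5.04)/5.04 = 210(Km+61.2)/61.2.
17.50·Km + 88.2 = 3.431·Km + 210, so (17.50 − 3.431)·Km = 210 − 88.2.
Km = 121.8/14.07 = 8.66 nM; then Vmax = 88.2(8.66+5.04)/5.04 = 240 nmol/s.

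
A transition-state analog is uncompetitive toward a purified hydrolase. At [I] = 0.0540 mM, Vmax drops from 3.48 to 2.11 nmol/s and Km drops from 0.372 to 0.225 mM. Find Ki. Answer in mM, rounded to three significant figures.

0.0832 mM

Uncompetitive: Vmax,app = Vmax/α (and Km,app = Km/α) with α = 1 + [I]/Ki.
α = Vmax/Vmax,app = 3.48/2.11 = 1.649.
Ki = [I]/(α − 1) = 0.0540/0.6493 = 0.0832 mM.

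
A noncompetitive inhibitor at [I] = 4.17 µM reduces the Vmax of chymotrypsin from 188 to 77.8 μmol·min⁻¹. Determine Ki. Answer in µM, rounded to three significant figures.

2.94 µM

Noncompetitive: Vmax,app = Vmax/α with α = 1 + [I]/Ki.
α = Vmax/Vmax,app = 188/77.8 = 2.416.
Ki = [I]/(α − 1) = 4.17/1.416 = 2.94 µM.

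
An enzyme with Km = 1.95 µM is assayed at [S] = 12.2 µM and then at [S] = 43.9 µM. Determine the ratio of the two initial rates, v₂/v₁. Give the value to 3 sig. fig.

The fractional saturations are [S]/(Km+[S]) = 12.2/14.15 = 0.8622 and 43.9/45.85 = 0.9575.
v₂/v₁ is just their ratio: 0.9575/0.8622 = 1.11.

1.11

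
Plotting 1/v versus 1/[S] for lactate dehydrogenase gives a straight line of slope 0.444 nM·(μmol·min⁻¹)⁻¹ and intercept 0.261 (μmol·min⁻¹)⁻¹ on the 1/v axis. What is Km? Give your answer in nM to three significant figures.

y-intercept = 1/Vmax ⇒ Vmax = 3.83 μmol·min⁻¹; slope = Km/Vmax ⇒ Km = slope × Vmax.
Km = 0.444 × 3.83 = 1.70 nM.

1.70 nM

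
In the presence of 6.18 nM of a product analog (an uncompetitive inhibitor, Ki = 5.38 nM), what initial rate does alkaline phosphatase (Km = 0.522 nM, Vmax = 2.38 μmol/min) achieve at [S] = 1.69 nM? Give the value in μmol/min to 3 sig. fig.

With α = 1 + [I]/Ki = 1 + 6.18/5.38 = 2.149, the uncompetitive rate law is v = (Vmax/α)·[S] / (Km/α + [S]).
v = (2.38/2.149)×1.69 / (0.522/2.149 + 1.69) = 1.872/1.933 = 0.968 μmol/min.

0.968 μmol/min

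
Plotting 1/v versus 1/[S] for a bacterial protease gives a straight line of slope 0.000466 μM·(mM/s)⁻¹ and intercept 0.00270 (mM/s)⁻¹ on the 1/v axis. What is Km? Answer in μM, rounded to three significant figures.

y-intercept = 1/Vmax ⇒ Vmax = 370 mM/s; slope = Km/Vmax ⇒ Km = slope × Vmax.
Km = 0.000466 × 370 = 0.173 μM.

0.173 μM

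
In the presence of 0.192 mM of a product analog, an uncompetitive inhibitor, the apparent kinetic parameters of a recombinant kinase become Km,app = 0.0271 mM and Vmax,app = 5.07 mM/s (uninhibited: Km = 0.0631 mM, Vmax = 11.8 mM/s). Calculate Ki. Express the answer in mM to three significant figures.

0.145 mM

Uncompetitive: Vmax,app = Vmax/α (and Km,app = Km/α) with α = 1 + [I]/Ki.
α = Vmax/Vmax,app = 11.8/5.07 = 2.327.
Since α = 1 + [I]/Ki, [I]/Ki = 2.327 − 1 = 1.327 and Ki = 0.192/1.327 = 0.145 mM.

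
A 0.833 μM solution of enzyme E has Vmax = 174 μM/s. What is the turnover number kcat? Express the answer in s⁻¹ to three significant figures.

209 s⁻¹

kcat = Vmax/[E]total = 174 μM/s / 0.833 μM = 209 s⁻¹.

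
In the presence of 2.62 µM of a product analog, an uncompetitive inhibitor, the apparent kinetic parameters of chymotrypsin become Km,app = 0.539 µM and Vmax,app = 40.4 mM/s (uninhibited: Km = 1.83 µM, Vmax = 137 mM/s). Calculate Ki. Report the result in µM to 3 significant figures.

1.10 µM

Uncompetitive: Vmax,app = Vmax/α (and Km,app = Km/α) with α = 1 + [I]/Ki.
α = Vmax/Vmax,app = 137/40.4 = 3.391.
Ki = [I]/(α − 1) = 2.62/2.391 = 1.10 µM.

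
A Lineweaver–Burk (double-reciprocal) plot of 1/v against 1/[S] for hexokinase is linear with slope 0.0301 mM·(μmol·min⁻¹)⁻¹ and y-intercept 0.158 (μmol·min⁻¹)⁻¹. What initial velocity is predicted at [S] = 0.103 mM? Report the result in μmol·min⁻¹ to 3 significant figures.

2.22 μmol·min⁻¹

The y-intercept is 1/Vmax, so Vmax = 1/0.158 = 6.33 μmol·min⁻¹.
The slope is Km/Vmax, so Km = 0.0301 × 6.33 = 0.191 mM.
Then v = 6.33 × 0.103/(0.191 + 0.103) = 2.22 μmol·min⁻¹.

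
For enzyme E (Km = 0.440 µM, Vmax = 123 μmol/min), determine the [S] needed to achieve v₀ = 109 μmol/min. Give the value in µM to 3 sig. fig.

3.43 µM

Rearranging v = Vmax[S]/(Km+[S]) gives [S] = Km·v/(Vmax − v).
[S] = 0.440 × 109 / (123 − 109) = 47.96/14.00 = 3.43 µM.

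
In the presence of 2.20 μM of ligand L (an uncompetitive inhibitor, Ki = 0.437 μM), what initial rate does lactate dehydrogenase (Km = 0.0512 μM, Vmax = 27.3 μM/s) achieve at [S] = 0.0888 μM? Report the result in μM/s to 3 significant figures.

4.13 μM/s

α = 1 + [I]/Ki = 1 + 2.20/0.437 = 6.034.
For an uncompetitive inhibitor, both parameters are divided by α, giving Vmax/α and Km/α: Km,app = 0.00848 μM, Vmax,app = 4.52 μM/s.
v = Vmax,app·[S]/(Km,app + [S]) = 4.52 × 0.0888/(0.00848 + 0.0888) = 4.13 μM/s.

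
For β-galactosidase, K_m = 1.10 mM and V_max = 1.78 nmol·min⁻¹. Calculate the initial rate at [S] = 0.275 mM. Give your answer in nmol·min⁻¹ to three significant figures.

0.356 nmol·min⁻¹

[S]/(Km+[S]) = 0.275/1.375 = 0.2000, the fractional saturation.
v = 0.2000 × Vmax = 0.2000 × 1.78 = 0.356 nmol·min⁻¹.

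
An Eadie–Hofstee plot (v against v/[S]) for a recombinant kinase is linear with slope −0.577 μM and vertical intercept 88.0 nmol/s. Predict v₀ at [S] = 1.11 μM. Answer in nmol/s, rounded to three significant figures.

57.9 nmol/s

In the Eadie–Hofstee form v = Vmax − Km·(v/[S]), the slope is −Km and the intercept is Vmax, so Km = 0.577 μM and Vmax = 88.0 nmol/s.
v = 88.0 × 1.11/(0.577 + 1.11) = 57.9 nmol/s.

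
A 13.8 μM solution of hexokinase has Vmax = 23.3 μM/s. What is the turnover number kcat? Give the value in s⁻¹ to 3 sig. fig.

kcat = Vmax/[E]total = 23.3 μM/s / 13.8 μM = 1.69 s⁻¹.

1.69 s⁻¹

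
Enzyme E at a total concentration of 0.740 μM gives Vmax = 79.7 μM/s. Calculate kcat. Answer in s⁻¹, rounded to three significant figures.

108 s⁻¹

kcat = Vmax/[E]total = 79.7 μM/s / 0.740 μM = 108 s⁻¹.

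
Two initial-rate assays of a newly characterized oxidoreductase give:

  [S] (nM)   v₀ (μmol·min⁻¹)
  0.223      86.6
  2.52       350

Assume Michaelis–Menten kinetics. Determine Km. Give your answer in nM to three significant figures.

1.06 nM

From v = Vmax[S]/(Km+[S]), each point gives Vmax = v(Km+[S])/[S].
Equating: 86.6(Km+0.223)/0.223 = 350(Km+2.52)/2.52.
388.3·Km + 86.6 = 138.9·Km + 350, so (388.3 − 138.9)·Km = 350 − 86.6.
Km = 263.4/249.5 = 1.06 nM; then Vmax = 86.6(1.06+0.223)/0.223 = 497 μmol·min⁻¹.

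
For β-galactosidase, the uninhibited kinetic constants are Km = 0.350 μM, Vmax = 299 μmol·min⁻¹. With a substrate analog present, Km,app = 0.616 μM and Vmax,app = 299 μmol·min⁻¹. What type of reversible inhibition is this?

Km increases (0.350 → 0.616 μM) while Vmax is unchanged — the hallmark of competitive inhibition.

competitive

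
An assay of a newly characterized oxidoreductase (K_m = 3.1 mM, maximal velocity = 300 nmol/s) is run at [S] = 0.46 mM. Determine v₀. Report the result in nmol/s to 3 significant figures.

[S]/(Km+[S]) = 0.46/3.560 = 0.1292, the fractional saturation.
v = 0.1292 × Vmax = 0.1292 × 300 = 38.8 nmol/s.

38.8 nmol/s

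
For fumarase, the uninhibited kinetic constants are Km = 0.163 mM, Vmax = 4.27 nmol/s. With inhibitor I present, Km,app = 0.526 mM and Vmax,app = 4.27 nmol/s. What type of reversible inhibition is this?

competitive

Km increases (0.163 → 0.526 mM) while Vmax is unchanged — the hallmark of competitive inhibition.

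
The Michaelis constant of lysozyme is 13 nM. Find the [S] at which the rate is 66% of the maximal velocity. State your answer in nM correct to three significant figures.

25.2 nM

v/Vmax = [S]/(Km+[S]) = 0.66, so [S] = Km·0.66/(1 − 0.66) = 13 × 1.941.
[S] = 25.2 nM.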